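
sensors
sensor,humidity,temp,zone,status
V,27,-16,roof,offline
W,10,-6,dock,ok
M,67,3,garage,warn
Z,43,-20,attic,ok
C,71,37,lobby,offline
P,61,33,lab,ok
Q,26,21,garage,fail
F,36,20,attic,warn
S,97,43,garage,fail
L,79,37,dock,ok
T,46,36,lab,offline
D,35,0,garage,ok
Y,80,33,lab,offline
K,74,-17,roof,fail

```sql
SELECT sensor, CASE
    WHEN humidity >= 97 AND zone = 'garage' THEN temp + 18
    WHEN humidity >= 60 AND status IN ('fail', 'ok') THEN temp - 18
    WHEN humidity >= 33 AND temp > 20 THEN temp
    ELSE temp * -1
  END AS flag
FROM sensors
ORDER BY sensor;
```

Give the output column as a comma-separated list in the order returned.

37, 0, -20, -35, 19, -3, 15, -21, 61, 36, 16, 6, 33, 20

sensor=C: humidity >= 33 AND temp > 20 → 37
sensor=D: ELSE → 0
sensor=F: ELSE → -20
sensor=K: humidity >= 60 AND status IN ('fail', 'ok') → -35
sensor=L: humidity >= 60 AND status IN ('fail', 'ok') → 19
sensor=M: ELSE → -3
sensor=P: humidity >= 60 AND status IN ('fail', 'ok') → 15
sensor=Q: ELSE → -21
sensor=S: humidity >= 97 AND zone = 'garage' → 61
sensor=T: humidity >= 33 AND temp > 20 → 36
sensor=V: ELSE → 16
sensor=W: ELSE → 6
sensor=Y: humidity >= 33 AND temp > 20 → 33
sensor=Z: ELSE → 20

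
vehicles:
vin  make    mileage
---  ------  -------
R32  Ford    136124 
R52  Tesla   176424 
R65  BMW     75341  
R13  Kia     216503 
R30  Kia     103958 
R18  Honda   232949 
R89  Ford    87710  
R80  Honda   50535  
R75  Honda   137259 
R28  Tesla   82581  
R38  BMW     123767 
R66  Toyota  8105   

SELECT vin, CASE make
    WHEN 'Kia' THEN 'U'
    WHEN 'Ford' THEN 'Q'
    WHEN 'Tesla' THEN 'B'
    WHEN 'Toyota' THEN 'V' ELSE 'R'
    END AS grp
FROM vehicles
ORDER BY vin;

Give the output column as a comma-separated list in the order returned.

U, R, B, U, Q, R, B, R, V, R, R, Q

vin=R13: make='Kia' → U
vin=R18: ELSE → R
vin=R28: make='Tesla' → B
vin=R30: make='Kia' → U
vin=R32: make='Ford' → Q
vin=R38: ELSE → R
vin=R52: make='Tesla' → B
vin=R65: ELSE → R
vin=R66: make='Toyota' → V
vin=R75: ELSE → R
vin=R80: ELSE → R
vin=R89: make='Ford' → Q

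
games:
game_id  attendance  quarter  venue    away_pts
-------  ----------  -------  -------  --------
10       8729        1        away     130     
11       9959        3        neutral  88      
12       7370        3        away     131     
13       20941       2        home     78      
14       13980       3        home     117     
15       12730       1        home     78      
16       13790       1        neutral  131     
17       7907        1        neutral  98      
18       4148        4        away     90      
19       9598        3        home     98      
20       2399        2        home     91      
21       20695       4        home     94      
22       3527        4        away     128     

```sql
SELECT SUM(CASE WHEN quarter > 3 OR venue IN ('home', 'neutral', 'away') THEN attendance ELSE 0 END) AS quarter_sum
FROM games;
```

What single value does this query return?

135773

game_id=10: ✓ → 8729
game_id=11: ✓ → 9959
game_id=12: ✓ → 7370
game_id=13: ✓ → 20941
game_id=14: ✓ → 13980
game_id=15: ✓ → 12730
game_id=16: ✓ → 13790
game_id=17: ✓ → 7907
game_id=18: ✓ → 4148
game_id=19: ✓ → 9598
game_id=20: ✓ → 2399
game_id=21: ✓ → 20695
game_id=22: ✓ → 3527
quarter_sum = 8729 + 9959 + 7370 + 20941 + 13980 + 12730 + 13790 + 7907 + 4148 + 9598 + 2399 + 20695 + 3527 = 135773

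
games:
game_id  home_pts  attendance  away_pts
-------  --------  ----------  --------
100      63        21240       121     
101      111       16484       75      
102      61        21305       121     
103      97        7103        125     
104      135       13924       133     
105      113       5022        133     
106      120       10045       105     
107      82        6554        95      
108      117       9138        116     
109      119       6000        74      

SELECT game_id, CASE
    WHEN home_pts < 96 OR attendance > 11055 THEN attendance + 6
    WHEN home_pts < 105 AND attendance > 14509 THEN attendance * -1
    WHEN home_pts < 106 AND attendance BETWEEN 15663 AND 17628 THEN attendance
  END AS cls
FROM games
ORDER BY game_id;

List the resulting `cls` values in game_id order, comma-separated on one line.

21246, 16490, 21311, NULL, 13930, NULL, NULL, 6560, NULL, NULL

game_id=100: home_pts < 96 OR attendance > 11055 → 21246
game_id=101: home_pts < 96 OR attendance > 11055 → 16490
game_id=102: home_pts < 96 OR attendance > 11055 → 21311
game_id=103: (no match → NULL) → NULL
game_id=104: home_pts < 96 OR attendance > 11055 → 13930
game_id=105: (no match → NULL) → NULL
game_id=106: (no match → NULL) → NULL
game_id=107: home_pts < 96 OR attendance > 11055 → 6560
game_id=108: (no match → NULL) → NULL
game_id=109: (no match → NULL) → NULL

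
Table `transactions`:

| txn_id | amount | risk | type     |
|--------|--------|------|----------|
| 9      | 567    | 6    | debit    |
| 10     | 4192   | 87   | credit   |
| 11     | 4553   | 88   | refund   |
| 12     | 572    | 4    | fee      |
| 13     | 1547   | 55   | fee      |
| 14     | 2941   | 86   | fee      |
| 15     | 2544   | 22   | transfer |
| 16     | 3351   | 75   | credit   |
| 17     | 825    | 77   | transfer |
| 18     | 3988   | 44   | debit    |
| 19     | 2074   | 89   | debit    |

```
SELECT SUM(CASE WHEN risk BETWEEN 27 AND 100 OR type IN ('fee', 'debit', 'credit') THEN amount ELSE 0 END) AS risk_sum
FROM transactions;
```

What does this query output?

txn_id=9: ✓ → 567
txn_id=10: ✓ → 4192
txn_id=11: ✓ → 4553
txn_id=12: ✓ → 572
txn_id=13: ✓ → 1547
txn_id=14: ✓ → 2941
txn_id=15: ✗
txn_id=16: ✓ → 3351
txn_id=17: ✓ → 825
txn_id=18: ✓ → 3988
txn_id=19: ✓ → 2074
risk_sum = 567 + 4192 + 4553 + 572 + 1547 + 2941 + 3351 + 825 + 3988 + 2074 = 24610

24610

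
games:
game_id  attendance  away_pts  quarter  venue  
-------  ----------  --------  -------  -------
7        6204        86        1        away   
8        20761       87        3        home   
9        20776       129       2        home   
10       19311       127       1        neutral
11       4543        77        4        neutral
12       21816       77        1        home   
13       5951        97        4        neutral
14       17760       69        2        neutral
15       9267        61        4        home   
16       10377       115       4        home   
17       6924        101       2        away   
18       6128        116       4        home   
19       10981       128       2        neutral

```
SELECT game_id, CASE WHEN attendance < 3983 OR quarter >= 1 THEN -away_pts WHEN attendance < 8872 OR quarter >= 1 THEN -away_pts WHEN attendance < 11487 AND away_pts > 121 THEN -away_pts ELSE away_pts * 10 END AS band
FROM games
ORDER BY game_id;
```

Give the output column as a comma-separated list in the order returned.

game_id=7: attendance < 3983 OR quarter >= 1 → -86
game_id=8: attendance < 3983 OR quarter >= 1 → -87
game_id=9: attendance < 3983 OR quarter >= 1 → -129
game_id=10: attendance < 3983 OR quarter >= 1 → -127
game_id=11: attendance < 3983 OR quarter >= 1 → -77
game_id=12: attendance < 3983 OR quarter >= 1 → -77
game_id=13: attendance < 3983 OR quarter >= 1 → -97
game_id=14: attendance < 3983 OR quarter >= 1 → -69
game_id=15: attendance < 3983 OR quarter >= 1 → -61
game_id=16: attendance < 3983 OR quarter >= 1 → -115
game_id=17: attendance < 3983 OR quarter >= 1 → -101
game_id=18: attendance < 3983 OR quarter >= 1 → -116
game_id=19: attendance < 3983 OR quarter >= 1 → -128

-86, -87, -129, -127, -77, -77, -97, -69, -61, -115, -101, -116, -128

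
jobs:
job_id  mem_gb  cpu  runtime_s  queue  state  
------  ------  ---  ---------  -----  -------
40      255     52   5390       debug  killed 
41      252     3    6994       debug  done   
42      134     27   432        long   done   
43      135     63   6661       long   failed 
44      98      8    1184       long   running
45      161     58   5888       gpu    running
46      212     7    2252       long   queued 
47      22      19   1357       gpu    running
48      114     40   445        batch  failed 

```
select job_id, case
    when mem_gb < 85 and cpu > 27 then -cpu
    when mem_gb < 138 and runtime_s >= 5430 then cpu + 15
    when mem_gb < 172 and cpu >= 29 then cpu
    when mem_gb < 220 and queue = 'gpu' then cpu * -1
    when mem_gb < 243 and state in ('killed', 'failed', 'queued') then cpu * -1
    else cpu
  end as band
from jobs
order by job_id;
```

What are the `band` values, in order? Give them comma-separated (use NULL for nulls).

job_id=40: ELSE → 52
job_id=41: ELSE → 3
job_id=42: ELSE → 27
job_id=43: mem_gb < 138 and runtime_s >= 5430 → 78
job_id=44: ELSE → 8
job_id=45: mem_gb < 172 and cpu >= 29 → 58
job_id=46: mem_gb < 243 and state in ('killed', 'failed', 'queued') → -7
job_id=47: mem_gb < 220 and queue = 'gpu' → -19
job_id=48: mem_gb < 172 and cpu >= 29 → 40

52, 3, 27, 78, 8, 58, -7, -19, 40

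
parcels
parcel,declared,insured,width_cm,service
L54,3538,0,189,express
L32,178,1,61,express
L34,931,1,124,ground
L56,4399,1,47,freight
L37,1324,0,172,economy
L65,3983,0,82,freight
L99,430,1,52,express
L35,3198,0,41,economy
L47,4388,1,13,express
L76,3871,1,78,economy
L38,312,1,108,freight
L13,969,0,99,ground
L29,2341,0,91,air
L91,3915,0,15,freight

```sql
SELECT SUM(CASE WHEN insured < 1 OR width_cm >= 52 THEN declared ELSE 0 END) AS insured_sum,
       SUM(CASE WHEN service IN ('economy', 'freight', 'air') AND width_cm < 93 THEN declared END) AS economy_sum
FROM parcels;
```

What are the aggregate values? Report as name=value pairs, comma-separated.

insured_sum=24990, economy_sum=21707

[insured_sum: insured < 1 OR width_cm >= 52]
parcel=L54: ✓ → 3538
parcel=L32: ✓ → 178
parcel=L34: ✓ → 931
parcel=L56: ✗
parcel=L37: ✓ → 1324
parcel=L65: ✓ → 3983
parcel=L99: ✓ → 430
parcel=L35: ✓ → 3198
parcel=L47: ✗
parcel=L76: ✓ → 3871
parcel=L38: ✓ → 312
parcel=L13: ✓ → 969
parcel=L29: ✓ → 2341
parcel=L91: ✓ → 3915
insured_sum = 3538 + 178 + 931 + 1324 + 3983 + 430 + 3198 + 3871 + 312 + 969 + 2341 + 3915 = 24990
—
[economy_sum: service IN ('economy', 'freight', 'air') AND width_cm < 93]
parcel=L54: ✗
parcel=L32: ✗
parcel=L34: ✗
parcel=L56: ✓ → 4399
parcel=L37: ✗
parcel=L65: ✓ → 3983
parcel=L99: ✗
parcel=L35: ✓ → 3198
parcel=L47: ✗
parcel=L76: ✓ → 3871
parcel=L38: ✗
parcel=L13: ✗
parcel=L29: ✓ → 2341
parcel=L91: ✓ → 3915
economy_sum = 4399 + 3983 + 3198 + 3871 + 2341 + 3915 = 21707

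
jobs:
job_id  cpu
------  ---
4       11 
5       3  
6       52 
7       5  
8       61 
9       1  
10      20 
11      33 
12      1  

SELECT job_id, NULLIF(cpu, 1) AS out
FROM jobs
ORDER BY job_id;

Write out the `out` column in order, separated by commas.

job_id=4: cpu=11 vs 1: differ → 11
job_id=5: cpu=3 vs 1: differ → 3
job_id=6: cpu=52 vs 1: differ → 52
job_id=7: cpu=5 vs 1: differ → 5
job_id=8: cpu=61 vs 1: differ → 61
job_id=9: cpu=1 vs 1: equal → NULL
job_id=10: cpu=20 vs 1: differ → 20
job_id=11: cpu=33 vs 1: differ → 33
job_id=12: cpu=1 vs 1: equal → NULL

11, 3, 52, 5, 61, NULL, 20, 33, NULL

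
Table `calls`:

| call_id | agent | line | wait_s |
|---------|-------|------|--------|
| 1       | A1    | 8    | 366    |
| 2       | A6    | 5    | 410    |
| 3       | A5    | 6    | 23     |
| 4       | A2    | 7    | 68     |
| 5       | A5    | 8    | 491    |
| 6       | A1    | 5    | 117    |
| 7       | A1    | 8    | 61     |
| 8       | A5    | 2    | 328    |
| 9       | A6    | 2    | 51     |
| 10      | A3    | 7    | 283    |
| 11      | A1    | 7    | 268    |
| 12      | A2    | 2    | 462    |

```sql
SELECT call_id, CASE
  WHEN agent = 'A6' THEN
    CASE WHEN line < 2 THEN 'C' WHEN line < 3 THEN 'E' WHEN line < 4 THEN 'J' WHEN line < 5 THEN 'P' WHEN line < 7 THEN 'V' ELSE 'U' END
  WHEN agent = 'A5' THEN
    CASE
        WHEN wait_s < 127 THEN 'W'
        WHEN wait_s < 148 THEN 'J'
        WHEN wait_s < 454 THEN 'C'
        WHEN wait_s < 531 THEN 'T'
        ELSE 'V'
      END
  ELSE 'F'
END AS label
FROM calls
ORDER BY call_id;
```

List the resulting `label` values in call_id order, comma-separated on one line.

F, V, W, F, T, F, F, C, E, F, F, F

call_id=1: agent='A1' → outer ELSE → F
call_id=2: agent='A6' → inner[line < 7] → V
call_id=3: agent='A5' → inner[wait_s < 127] → W
call_id=4: agent='A2' → outer ELSE → F
call_id=5: agent='A5' → inner[wait_s < 531] → T
call_id=6: agent='A1' → outer ELSE → F
call_id=7: agent='A1' → outer ELSE → F
call_id=8: agent='A5' → inner[wait_s < 454] → C
call_id=9: agent='A6' → inner[line < 3] → E
call_id=10: agent='A3' → outer ELSE → F
call_id=11: agent='A1' → outer ELSE → F
call_id=12: agent='A2' → outer ELSE → F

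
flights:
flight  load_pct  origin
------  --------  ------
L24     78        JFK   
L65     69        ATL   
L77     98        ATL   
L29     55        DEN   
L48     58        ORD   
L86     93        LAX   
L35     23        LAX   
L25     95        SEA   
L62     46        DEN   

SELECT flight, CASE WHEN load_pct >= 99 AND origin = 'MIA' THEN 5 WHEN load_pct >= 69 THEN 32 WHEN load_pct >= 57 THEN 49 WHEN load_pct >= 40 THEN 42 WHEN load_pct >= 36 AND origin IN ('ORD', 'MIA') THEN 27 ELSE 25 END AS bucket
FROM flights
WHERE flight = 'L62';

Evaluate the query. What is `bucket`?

flight = L62: load_pct=46, origin=DEN.
load_pct >= 99 AND origin = 'MIA' → false
load_pct >= 69 → false
load_pct >= 57 → false
load_pct >= 40 → true → 42

42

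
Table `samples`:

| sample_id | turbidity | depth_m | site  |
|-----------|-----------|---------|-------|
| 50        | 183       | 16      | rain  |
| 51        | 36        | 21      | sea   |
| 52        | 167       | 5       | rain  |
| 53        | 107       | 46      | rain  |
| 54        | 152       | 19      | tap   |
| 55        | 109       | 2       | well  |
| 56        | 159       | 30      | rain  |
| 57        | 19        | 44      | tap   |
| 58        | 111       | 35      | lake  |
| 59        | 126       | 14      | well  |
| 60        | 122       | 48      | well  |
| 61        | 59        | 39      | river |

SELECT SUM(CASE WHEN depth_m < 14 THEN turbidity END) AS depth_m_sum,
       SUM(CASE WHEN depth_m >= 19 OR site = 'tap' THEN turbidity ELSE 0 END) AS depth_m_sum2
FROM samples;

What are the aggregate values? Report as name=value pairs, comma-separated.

depth_m_sum=276, depth_m_sum2=765

[depth_m_sum: depth_m < 14]
sample_id=50: ✗
sample_id=51: ✗
sample_id=52: ✓ → 167
sample_id=53: ✗
sample_id=54: ✗
sample_id=55: ✓ → 109
sample_id=56: ✗
sample_id=57: ✗
sample_id=58: ✗
sample_id=59: ✗
sample_id=60: ✗
sample_id=61: ✗
depth_m_sum = 167 + 109 = 276
—
[depth_m_sum2: depth_m >= 19 OR site = 'tap']
sample_id=50: ✗
sample_id=51: ✓ → 36
sample_id=52: ✗
sample_id=53: ✓ → 107
sample_id=54: ✓ → 152
sample_id=55: ✗
sample_id=56: ✓ → 159
sample_id=57: ✓ → 19
sample_id=58: ✓ → 111
sample_id=59: ✗
sample_id=60: ✓ → 122
sample_id=61: ✓ → 59
depth_m_sum2 = 36 + 107 + 152 + 159 + 19 + 111 + 122 + 59 = 765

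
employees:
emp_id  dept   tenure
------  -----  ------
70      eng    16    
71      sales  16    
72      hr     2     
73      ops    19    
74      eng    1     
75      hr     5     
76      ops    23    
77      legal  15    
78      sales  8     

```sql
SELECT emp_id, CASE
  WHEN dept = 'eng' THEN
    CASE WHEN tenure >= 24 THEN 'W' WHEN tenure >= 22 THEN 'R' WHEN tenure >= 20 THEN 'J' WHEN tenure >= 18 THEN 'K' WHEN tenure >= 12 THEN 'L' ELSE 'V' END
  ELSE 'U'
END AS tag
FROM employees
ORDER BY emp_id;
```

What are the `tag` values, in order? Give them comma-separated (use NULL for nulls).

emp_id=70: dept='eng' → inner[tenure >= 12] → L
emp_id=71: dept='sales' → outer ELSE → U
emp_id=72: dept='hr' → outer ELSE → U
emp_id=73: dept='ops' → outer ELSE → U
emp_id=74: dept='eng' → inner[ELSE] → V
emp_id=75: dept='hr' → outer ELSE → U
emp_id=76: dept='ops' → outer ELSE → U
emp_id=77: dept='legal' → outer ELSE → U
emp_id=78: dept='sales' → outer ELSE → U

L, U, U, U, V, U, U, U, U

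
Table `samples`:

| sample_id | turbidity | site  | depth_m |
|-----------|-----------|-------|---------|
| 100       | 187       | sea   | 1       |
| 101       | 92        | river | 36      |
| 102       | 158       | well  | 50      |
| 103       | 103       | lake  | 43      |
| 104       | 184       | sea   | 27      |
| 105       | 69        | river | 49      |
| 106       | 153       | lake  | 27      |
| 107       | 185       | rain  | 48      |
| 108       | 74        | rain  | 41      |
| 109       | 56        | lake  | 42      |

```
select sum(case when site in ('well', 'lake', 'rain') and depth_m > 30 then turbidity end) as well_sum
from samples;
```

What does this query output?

sample_id=100: ✗
sample_id=101: ✗
sample_id=102: ✓ → 158
sample_id=103: ✓ → 103
sample_id=104: ✗
sample_id=105: ✗
sample_id=106: ✗
sample_id=107: ✓ → 185
sample_id=108: ✓ → 74
sample_id=109: ✓ → 56
well_sum = 158 + 103 + 185 + 74 + 56 = 576

576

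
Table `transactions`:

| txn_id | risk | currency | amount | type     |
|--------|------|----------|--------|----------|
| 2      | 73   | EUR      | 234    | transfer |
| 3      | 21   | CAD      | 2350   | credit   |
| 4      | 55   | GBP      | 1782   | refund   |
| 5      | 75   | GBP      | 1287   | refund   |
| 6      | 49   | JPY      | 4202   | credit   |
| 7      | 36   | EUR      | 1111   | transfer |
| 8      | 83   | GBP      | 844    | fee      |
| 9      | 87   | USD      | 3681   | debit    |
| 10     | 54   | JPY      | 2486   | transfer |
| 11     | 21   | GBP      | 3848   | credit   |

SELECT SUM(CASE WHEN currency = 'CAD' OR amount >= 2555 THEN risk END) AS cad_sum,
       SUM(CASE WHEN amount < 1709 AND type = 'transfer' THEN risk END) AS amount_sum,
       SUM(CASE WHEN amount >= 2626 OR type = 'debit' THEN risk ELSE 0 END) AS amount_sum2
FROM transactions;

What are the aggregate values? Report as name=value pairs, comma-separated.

cad_sum=178, amount_sum=109, amount_sum2=157

[cad_sum: currency = 'CAD' OR amount >= 2555]
txn_id=2: ✗
txn_id=3: ✓ → 21
txn_id=4: ✗
txn_id=5: ✗
txn_id=6: ✓ → 49
txn_id=7: ✗
txn_id=8: ✗
txn_id=9: ✓ → 87
txn_id=10: ✗
txn_id=11: ✓ → 21
cad_sum = 21 + 49 + 87 + 21 = 178
—
[amount_sum: amount < 1709 AND type = 'transfer']
txn_id=2: ✓ → 73
txn_id=3: ✗
txn_id=4: ✗
txn_id=5: ✗
txn_id=6: ✗
txn_id=7: ✓ → 36
txn_id=8: ✗
txn_id=9: ✗
txn_id=10: ✗
txn_id=11: ✗
amount_sum = 73 + 36 = 109
—
[amount_sum2: amount >= 2626 OR type = 'debit']
txn_id=2: ✗
txn_id=3: ✗
txn_id=4: ✗
txn_id=5: ✗
txn_id=6: ✓ → 49
txn_id=7: ✗
txn_id=8: ✗
txn_id=9: ✓ → 87
txn_id=10: ✗
txn_id=11: ✓ → 21
amount_sum2 = 49 + 87 + 21 = 157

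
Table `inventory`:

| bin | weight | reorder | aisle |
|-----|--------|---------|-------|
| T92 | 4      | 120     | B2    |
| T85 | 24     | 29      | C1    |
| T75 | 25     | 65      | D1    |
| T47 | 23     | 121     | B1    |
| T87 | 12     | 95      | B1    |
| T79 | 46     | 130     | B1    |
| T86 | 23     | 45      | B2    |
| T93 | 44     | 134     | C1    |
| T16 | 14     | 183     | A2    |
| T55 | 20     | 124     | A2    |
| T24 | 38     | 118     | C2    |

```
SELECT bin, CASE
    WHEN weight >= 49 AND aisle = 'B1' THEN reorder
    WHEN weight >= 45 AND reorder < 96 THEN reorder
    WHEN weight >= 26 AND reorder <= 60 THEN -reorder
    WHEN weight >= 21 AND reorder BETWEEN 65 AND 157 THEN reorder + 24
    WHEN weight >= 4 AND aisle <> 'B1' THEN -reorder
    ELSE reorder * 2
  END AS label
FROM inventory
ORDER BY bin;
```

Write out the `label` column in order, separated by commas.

-183, 142, 145, -124, 89, 154, -29, -45, 190, -120, 158

bin=T16: weight >= 4 AND aisle <> 'B1' → -183
bin=T24: weight >= 21 AND reorder BETWEEN 65 AND 157 → 142
bin=T47: weight >= 21 AND reorder BETWEEN 65 AND 157 → 145
bin=T55: weight >= 4 AND aisle <> 'B1' → -124
bin=T75: weight >= 21 AND reorder BETWEEN 65 AND 157 → 89
bin=T79: weight >= 21 AND reorder BETWEEN 65 AND 157 → 154
bin=T85: weight >= 4 AND aisle <> 'B1' → -29
bin=T86: weight >= 4 AND aisle <> 'B1' → -45
bin=T87: ELSE → 190
bin=T92: weight >= 4 AND aisle <> 'B1' → -120
bin=T93: weight >= 21 AND reorder BETWEEN 65 AND 157 → 158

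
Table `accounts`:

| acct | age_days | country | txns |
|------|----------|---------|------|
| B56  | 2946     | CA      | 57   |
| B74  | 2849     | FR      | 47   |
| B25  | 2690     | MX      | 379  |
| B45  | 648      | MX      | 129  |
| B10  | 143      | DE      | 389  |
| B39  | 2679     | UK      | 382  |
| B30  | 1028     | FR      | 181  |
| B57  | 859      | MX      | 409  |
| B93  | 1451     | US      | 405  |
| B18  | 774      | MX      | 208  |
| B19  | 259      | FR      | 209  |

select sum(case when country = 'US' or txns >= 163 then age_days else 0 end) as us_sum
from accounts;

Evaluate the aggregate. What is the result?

9883

acct=B56: ✗
acct=B74: ✗
acct=B25: ✓ → 2690
acct=B45: ✗
acct=B10: ✓ → 143
acct=B39: ✓ → 2679
acct=B30: ✓ → 1028
acct=B57: ✓ → 859
acct=B93: ✓ → 1451
acct=B18: ✓ → 774
acct=B19: ✓ → 259
us_sum = 2690 + 143 + 2679 + 1028 + 859 + 1451 + 774 + 259 = 9883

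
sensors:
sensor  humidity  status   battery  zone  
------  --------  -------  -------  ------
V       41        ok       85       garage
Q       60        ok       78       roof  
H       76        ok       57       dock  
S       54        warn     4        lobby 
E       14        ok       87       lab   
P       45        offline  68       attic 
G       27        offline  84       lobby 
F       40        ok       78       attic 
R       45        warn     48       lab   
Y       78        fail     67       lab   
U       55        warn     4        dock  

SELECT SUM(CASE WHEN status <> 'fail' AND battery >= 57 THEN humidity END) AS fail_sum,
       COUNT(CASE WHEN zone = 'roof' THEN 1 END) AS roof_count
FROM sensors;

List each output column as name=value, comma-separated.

fail_sum=303, roof_count=1

[fail_sum: status <> 'fail' AND battery >= 57]
sensor=V: ✓ → 41
sensor=Q: ✓ → 60
sensor=H: ✓ → 76
sensor=S: ✗
sensor=E: ✓ → 14
sensor=P: ✓ → 45
sensor=G: ✓ → 27
sensor=F: ✓ → 40
sensor=R: ✗
sensor=Y: ✗
sensor=U: ✗
fail_sum = 41 + 60 + 76 + 14 + 45 + 27 + 40 = 303
—
[roof_count: zone = 'roof']
sensor=V: ✗
sensor=Q: ✓ → 1
sensor=H: ✗
sensor=S: ✗
sensor=E: ✗
sensor=P: ✗
sensor=G: ✗
sensor=F: ✗
sensor=R: ✗
sensor=Y: ✗
sensor=U: ✗
roof_count = COUNT(1) = 1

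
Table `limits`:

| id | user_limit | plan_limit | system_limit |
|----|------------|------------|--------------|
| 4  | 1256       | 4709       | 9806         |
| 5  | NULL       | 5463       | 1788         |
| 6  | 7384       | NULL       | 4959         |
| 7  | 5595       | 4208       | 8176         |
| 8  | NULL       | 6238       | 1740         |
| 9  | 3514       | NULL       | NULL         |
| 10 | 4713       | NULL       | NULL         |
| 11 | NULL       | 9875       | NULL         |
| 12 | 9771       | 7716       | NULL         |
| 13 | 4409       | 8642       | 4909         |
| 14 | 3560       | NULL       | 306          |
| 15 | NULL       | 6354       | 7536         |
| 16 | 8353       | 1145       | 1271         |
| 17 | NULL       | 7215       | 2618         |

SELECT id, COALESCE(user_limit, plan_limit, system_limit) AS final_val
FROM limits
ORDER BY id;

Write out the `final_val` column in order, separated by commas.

1256, 5463, 7384, 5595, 6238, 3514, 4713, 9875, 9771, 4409, 3560, 6354, 8353, 7215

id=4: user_limit=1256 → 1256
id=5: user_limit=NULL, plan_limit=5463 → 5463
id=6: user_limit=7384 → 7384
id=7: user_limit=5595 → 5595
id=8: user_limit=NULL, plan_limit=6238 → 6238
id=9: user_limit=3514 → 3514
id=10: user_limit=4713 → 4713
id=11: user_limit=NULL, plan_limit=9875 → 9875
id=12: user_limit=9771 → 9771
id=13: user_limit=4409 → 4409
id=14: user_limit=3560 → 3560
id=15: user_limit=NULL, plan_limit=6354 → 6354
id=16: user_limit=8353 → 8353
id=17: user_limit=NULL, plan_limit=7215 → 7215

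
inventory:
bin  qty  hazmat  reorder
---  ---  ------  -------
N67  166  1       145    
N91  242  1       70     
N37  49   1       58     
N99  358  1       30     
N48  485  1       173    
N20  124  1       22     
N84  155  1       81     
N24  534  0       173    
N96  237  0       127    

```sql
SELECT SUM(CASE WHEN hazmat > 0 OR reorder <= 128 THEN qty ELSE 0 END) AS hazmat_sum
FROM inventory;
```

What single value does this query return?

1816

bin=N67: ✓ → 166
bin=N91: ✓ → 242
bin=N37: ✓ → 49
bin=N99: ✓ → 358
bin=N48: ✓ → 485
bin=N20: ✓ → 124
bin=N84: ✓ → 155
bin=N24: ✗
bin=N96: ✓ → 237
hazmat_sum = 166 + 242 + 49 + 358 + 485 + 124 + 155 + 237 = 1816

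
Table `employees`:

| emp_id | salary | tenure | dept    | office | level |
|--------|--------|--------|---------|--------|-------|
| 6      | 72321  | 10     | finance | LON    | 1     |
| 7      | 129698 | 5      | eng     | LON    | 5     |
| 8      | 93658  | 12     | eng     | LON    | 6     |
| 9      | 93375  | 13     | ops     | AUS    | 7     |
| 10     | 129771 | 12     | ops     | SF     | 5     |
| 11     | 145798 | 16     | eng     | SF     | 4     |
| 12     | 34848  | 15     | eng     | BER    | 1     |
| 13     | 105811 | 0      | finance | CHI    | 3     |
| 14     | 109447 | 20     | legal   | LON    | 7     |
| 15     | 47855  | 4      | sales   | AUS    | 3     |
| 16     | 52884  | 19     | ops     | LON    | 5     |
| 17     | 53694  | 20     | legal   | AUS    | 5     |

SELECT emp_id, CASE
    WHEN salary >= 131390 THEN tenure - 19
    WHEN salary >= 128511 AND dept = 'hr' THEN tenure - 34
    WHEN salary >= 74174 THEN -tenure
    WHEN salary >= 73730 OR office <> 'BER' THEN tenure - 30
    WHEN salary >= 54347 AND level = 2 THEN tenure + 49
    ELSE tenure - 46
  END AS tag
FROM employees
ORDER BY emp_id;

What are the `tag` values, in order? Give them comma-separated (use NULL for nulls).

-20, -5, -12, -13, -12, -3, -31, 0, -20, -26, -11, -10

emp_id=6: salary >= 73730 OR office <> 'BER' → -20
emp_id=7: salary >= 74174 → -5
emp_id=8: salary >= 74174 → -12
emp_id=9: salary >= 74174 → -13
emp_id=10: salary >= 74174 → -12
emp_id=11: salary >= 131390 → -3
emp_id=12: ELSE → -31
emp_id=13: salary >= 74174 → 0
emp_id=14: salary >= 74174 → -20
emp_id=15: salary >= 73730 OR office <> 'BER' → -26
emp_id=16: salary >= 73730 OR office <> 'BER' → -11
emp_id=17: salary >= 73730 OR office <> 'BER' → -10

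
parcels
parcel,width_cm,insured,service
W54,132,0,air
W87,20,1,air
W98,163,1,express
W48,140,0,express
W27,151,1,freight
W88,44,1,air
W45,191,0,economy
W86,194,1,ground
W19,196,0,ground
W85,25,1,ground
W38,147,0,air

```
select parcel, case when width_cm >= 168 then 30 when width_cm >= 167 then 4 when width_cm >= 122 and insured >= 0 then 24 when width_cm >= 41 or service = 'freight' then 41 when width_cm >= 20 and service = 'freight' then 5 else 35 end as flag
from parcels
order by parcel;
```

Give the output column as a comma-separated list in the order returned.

parcel=W19: width_cm >= 168 → 30
parcel=W27: width_cm >= 122 and insured >= 0 → 24
parcel=W38: width_cm >= 122 and insured >= 0 → 24
parcel=W45: width_cm >= 168 → 30
parcel=W48: width_cm >= 122 and insured >= 0 → 24
parcel=W54: width_cm >= 122 and insured >= 0 → 24
parcel=W85: ELSE → 35
parcel=W86: width_cm >= 168 → 30
parcel=W87: ELSE → 35
parcel=W88: width_cm >= 41 or service = 'freight' → 41
parcel=W98: width_cm >= 122 and insured >= 0 → 24

30, 24, 24, 30, 24, 24, 35, 30, 35, 41, 24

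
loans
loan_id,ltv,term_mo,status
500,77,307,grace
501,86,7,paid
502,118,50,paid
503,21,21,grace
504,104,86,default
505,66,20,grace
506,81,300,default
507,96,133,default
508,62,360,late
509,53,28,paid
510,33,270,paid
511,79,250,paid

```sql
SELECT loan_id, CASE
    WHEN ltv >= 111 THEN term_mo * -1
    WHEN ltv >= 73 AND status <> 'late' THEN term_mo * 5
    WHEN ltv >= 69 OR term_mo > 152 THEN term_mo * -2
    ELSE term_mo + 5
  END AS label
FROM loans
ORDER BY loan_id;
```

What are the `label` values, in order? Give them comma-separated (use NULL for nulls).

loan_id=500: ltv >= 73 AND status <> 'late' → 1535
loan_id=501: ltv >= 73 AND status <> 'late' → 35
loan_id=502: ltv >= 111 → -50
loan_id=503: ELSE → 26
loan_id=504: ltv >= 73 AND status <> 'late' → 430
loan_id=505: ELSE → 25
loan_id=506: ltv >= 73 AND status <> 'late' → 1500
loan_id=507: ltv >= 73 AND status <> 'late' → 665
loan_id=508: ltv >= 69 OR term_mo > 152 → -720
loan_id=509: ELSE → 33
loan_id=510: ltv >= 69 OR term_mo > 152 → -540
loan_id=511: ltv >= 73 AND status <> 'late' → 1250

1535, 35, -50, 26, 430, 25, 1500, 665, -720, 33, -540, 1250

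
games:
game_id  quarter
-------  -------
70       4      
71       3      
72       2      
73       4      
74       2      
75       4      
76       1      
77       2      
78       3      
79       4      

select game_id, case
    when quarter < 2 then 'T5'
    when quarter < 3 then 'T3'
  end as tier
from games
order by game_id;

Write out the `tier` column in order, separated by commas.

NULL, NULL, T3, NULL, T3, NULL, T5, T3, NULL, NULL

game_id=70: (no match → NULL) → NULL
game_id=71: (no match → NULL) → NULL
game_id=72: quarter < 3 → T3
game_id=73: (no match → NULL) → NULL
game_id=74: quarter < 3 → T3
game_id=75: (no match → NULL) → NULL
game_id=76: quarter < 2 → T5
game_id=77: quarter < 3 → T3
game_id=78: (no match → NULL) → NULL
game_id=79: (no match → NULL) → NULL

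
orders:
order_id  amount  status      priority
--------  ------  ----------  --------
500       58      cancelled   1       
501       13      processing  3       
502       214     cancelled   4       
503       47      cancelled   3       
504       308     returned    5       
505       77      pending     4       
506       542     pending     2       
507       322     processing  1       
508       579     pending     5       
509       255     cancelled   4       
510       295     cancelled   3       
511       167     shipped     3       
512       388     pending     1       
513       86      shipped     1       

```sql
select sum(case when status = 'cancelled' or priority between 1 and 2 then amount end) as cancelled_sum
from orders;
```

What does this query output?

2207

order_id=500: ✓ → 58
order_id=501: ✗
order_id=502: ✓ → 214
order_id=503: ✓ → 47
order_id=504: ✗
order_id=505: ✗
order_id=506: ✓ → 542
order_id=507: ✓ → 322
order_id=508: ✗
order_id=509: ✓ → 255
order_id=510: ✓ → 295
order_id=511: ✗
order_id=512: ✓ → 388
order_id=513: ✓ → 86
cancelled_sum = 58 + 214 + 47 + 542 + 322 + 255 + 295 + 388 + 86 = 2207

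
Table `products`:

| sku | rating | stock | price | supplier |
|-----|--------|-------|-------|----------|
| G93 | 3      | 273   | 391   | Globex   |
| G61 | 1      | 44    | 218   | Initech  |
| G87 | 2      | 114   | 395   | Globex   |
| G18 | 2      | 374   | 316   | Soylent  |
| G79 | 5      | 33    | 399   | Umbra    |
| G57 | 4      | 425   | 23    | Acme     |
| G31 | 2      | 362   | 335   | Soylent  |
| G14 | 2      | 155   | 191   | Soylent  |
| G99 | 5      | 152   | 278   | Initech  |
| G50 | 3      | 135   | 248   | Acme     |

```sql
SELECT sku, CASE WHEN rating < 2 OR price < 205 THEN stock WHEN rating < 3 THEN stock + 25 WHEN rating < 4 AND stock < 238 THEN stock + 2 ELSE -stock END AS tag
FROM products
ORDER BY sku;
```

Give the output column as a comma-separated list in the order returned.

sku=G14: rating < 2 OR price < 205 → 155
sku=G18: rating < 3 → 399
sku=G31: rating < 3 → 387
sku=G50: rating < 4 AND stock < 238 → 137
sku=G57: rating < 2 OR price < 205 → 425
sku=G61: rating < 2 OR price < 205 → 44
sku=G79: ELSE → -33
sku=G87: rating < 3 → 139
sku=G93: ELSE → -273
sku=G99: ELSE → -152

155, 399, 387, 137, 425, 44, -33, 139, -273, -152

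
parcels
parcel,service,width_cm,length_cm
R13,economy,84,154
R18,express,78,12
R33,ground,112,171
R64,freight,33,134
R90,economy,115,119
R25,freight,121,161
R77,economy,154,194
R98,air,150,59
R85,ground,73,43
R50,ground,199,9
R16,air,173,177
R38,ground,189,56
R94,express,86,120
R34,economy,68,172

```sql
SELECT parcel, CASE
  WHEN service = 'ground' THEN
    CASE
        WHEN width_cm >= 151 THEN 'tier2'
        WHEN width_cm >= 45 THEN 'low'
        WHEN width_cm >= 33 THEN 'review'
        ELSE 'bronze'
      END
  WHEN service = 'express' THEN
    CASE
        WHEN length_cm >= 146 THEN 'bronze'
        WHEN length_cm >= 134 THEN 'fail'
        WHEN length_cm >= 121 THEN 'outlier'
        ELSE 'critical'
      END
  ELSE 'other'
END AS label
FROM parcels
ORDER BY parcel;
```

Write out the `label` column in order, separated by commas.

other, other, critical, other, low, other, tier2, tier2, other, other, low, other, critical, other

parcel=R13: service='economy' → outer ELSE → other
parcel=R16: service='air' → outer ELSE → other
parcel=R18: service='express' → inner[ELSE] → critical
parcel=R25: service='freight' → outer ELSE → other
parcel=R33: service='ground' → inner[width_cm >= 45] → low
parcel=R34: service='economy' → outer ELSE → other
parcel=R38: service='ground' → inner[width_cm >= 151] → tier2
parcel=R50: service='ground' → inner[width_cm >= 151] → tier2
parcel=R64: service='freight' → outer ELSE → other
parcel=R77: service='economy' → outer ELSE → other
parcel=R85: service='ground' → inner[width_cm >= 45] → low
parcel=R90: service='economy' → outer ELSE → other
parcel=R94: service='express' → inner[ELSE] → critical
parcel=R98: service='air' → outer ELSE → other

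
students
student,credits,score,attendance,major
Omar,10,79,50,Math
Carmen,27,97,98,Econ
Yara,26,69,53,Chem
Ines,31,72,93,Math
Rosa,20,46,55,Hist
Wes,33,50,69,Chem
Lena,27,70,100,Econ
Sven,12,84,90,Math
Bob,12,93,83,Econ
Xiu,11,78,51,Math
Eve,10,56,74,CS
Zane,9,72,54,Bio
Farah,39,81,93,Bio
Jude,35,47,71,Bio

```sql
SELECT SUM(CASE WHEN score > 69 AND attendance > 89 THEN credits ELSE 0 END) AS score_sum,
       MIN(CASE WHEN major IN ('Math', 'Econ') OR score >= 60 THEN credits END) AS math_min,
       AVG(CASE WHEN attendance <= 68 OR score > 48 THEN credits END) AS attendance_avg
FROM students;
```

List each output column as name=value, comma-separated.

[score_sum: score > 69 AND attendance > 89]
student=Omar: ✗
student=Carmen: ✓ → 27
student=Yara: ✗
student=Ines: ✓ → 31
student=Rosa: ✗
student=Wes: ✗
student=Lena: ✓ → 27
student=Sven: ✓ → 12
student=Bob: ✗
student=Xiu: ✗
student=Eve: ✗
student=Zane: ✗
student=Farah: ✓ → 39
student=Jude: ✗
score_sum = 27 + 31 + 27 + 12 + 39 = 136
—
[math_min: major IN ('Math', 'Econ') OR score >= 60]
student=Omar: ✓ → 10
student=Carmen: ✓ → 27
student=Yara: ✓ → 26
student=Ines: ✓ → 31
student=Rosa: ✗
student=Wes: ✗
student=Lena: ✓ → 27
student=Sven: ✓ → 12
student=Bob: ✓ → 12
student=Xiu: ✓ → 11
student=Eve: ✗
student=Zane: ✓ → 9
student=Farah: ✓ → 39
student=Jude: ✗
math_min = MIN(10, 27, 26, 31, 27, 12, 12, 11, 9, 39) = 9
—
[attendance_avg: attendance <= 68 OR score > 48]
student=Omar: ✓ → 10
student=Carmen: ✓ → 27
student=Yara: ✓ → 26
student=Ines: ✓ → 31
student=Rosa: ✓ → 20
student=Wes: ✓ → 33
student=Lena: ✓ → 27
student=Sven: ✓ → 12
student=Bob: ✓ → 12
student=Xiu: ✓ → 11
student=Eve: ✓ → 10
student=Zane: ✓ → 9
student=Farah: ✓ → 39
student=Jude: ✗
attendance_avg = (10 + 27 + 26 + 31 + 20 + 33 + 27 + 12 + 12 + 11 + 10 + 9 + 39) / 13 = 20.5384615385

score_sum=136, math_min=9, attendance_avg=20.5384615385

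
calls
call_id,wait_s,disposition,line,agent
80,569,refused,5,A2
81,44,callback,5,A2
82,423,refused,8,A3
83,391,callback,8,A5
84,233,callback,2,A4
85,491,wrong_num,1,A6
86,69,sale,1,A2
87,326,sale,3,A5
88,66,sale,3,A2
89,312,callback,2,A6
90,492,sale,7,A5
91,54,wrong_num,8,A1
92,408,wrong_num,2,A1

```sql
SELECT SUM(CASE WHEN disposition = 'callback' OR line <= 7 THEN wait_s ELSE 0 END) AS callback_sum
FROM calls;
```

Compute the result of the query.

call_id=80: ✓ → 569
call_id=81: ✓ → 44
call_id=82: ✗
call_id=83: ✓ → 391
call_id=84: ✓ → 233
call_id=85: ✓ → 491
call_id=86: ✓ → 69
call_id=87: ✓ → 326
call_id=88: ✓ → 66
call_id=89: ✓ → 312
call_id=90: ✓ → 492
call_id=91: ✗
call_id=92: ✓ → 408
callback_sum = 569 + 44 + 391 + 233 + 491 + 69 + 326 + 66 + 312 + 492 + 408 = 3401

3401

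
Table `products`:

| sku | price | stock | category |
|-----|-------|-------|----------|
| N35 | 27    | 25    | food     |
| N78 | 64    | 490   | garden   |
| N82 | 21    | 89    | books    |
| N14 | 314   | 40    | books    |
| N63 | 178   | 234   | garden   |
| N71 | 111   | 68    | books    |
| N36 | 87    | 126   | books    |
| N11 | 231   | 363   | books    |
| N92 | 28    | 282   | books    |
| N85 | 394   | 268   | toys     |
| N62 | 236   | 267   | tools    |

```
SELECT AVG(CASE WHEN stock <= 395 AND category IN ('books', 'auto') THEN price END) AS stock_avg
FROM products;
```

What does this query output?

132

sku=N35: ✗
sku=N78: ✗
sku=N82: ✓ → 21
sku=N14: ✓ → 314
sku=N63: ✗
sku=N71: ✓ → 111
sku=N36: ✓ → 87
sku=N11: ✓ → 231
sku=N92: ✓ → 28
sku=N85: ✗
sku=N62: ✗
stock_avg = (21 + 314 + 111 + 87 + 231 + 28) / 6 = 132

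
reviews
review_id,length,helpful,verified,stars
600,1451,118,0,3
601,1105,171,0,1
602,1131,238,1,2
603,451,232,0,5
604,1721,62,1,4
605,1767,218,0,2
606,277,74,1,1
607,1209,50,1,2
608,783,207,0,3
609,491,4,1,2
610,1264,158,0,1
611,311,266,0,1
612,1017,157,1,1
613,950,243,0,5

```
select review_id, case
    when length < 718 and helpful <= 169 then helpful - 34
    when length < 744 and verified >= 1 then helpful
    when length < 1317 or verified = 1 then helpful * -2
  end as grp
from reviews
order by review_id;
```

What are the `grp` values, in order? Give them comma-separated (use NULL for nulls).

NULL, -342, -476, -464, -124, NULL, 40, -100, -414, -30, -316, -532, -314, -486

review_id=600: (no match → NULL) → NULL
review_id=601: length < 1317 or verified = 1 → -342
review_id=602: length < 1317 or verified = 1 → -476
review_id=603: length < 1317 or verified = 1 → -464
review_id=604: length < 1317 or verified = 1 → -124
review_id=605: (no match → NULL) → NULL
review_id=606: length < 718 and helpful <= 169 → 40
review_id=607: length < 1317 or verified = 1 → -100
review_id=608: length < 1317 or verified = 1 → -414
review_id=609: length < 718 and helpful <= 169 → -30
review_id=610: length < 1317 or verified = 1 → -316
review_id=611: length < 1317 or verified = 1 → -532
review_id=612: length < 1317 or verified = 1 → -314
review_id=613: length < 1317 or verified = 1 → -486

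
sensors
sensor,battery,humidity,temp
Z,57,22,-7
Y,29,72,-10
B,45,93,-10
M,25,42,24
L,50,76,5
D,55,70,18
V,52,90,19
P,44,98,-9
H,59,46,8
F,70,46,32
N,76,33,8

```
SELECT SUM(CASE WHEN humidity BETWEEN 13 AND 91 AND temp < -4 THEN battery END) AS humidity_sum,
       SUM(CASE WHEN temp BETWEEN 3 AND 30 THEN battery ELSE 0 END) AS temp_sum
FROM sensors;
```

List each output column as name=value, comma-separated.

[humidity_sum: humidity BETWEEN 13 AND 91 AND temp < -4]
sensor=Z: ✓ → 57
sensor=Y: ✓ → 29
sensor=B: ✗
sensor=M: ✗
sensor=L: ✗
sensor=D: ✗
sensor=V: ✗
sensor=P: ✗
sensor=H: ✗
sensor=F: ✗
sensor=N: ✗
humidity_sum = 57 + 29 = 86
—
[temp_sum: temp BETWEEN 3 AND 30]
sensor=Z: ✗
sensor=Y: ✗
sensor=B: ✗
sensor=M: ✓ → 25
sensor=L: ✓ → 50
sensor=D: ✓ → 55
sensor=V: ✓ → 52
sensor=P: ✗
sensor=H: ✓ → 59
sensor=F: ✗
sensor=N: ✓ → 76
temp_sum = 25 + 50 + 55 + 52 + 59 + 76 = 317

humidity_sum=86, temp_sum=317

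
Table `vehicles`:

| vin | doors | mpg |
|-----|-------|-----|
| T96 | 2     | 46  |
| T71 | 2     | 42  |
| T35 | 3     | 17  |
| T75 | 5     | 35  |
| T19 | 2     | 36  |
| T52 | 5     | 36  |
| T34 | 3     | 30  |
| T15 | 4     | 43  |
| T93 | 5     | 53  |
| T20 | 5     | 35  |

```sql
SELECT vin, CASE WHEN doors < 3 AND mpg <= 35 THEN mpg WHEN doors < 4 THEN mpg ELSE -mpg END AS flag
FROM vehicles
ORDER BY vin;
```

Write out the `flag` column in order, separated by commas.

-43, 36, -35, 30, 17, -36, 42, -35, -53, 46

vin=T15: ELSE → -43
vin=T19: doors < 4 → 36
vin=T20: ELSE → -35
vin=T34: doors < 4 → 30
vin=T35: doors < 4 → 17
vin=T52: ELSE → -36
vin=T71: doors < 4 → 42
vin=T75: ELSE → -35
vin=T93: ELSE → -53
vin=T96: doors < 4 → 46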